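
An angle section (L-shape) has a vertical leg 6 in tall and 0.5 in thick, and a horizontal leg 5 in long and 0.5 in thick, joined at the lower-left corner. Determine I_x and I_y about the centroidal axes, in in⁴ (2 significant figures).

I_x ≈ 19 in⁴, I_y ≈ 12 in⁴

Decompose the section into non-overlapping parts with the origin at the bottom-left of its bounding rectangle.
Vertical leg: 0.5 × 6, A = 3 in², y = 3 in, Ī = 9 in⁴.
Horizontal leg (remainder): 4.5 × 0.5, A = 2.25 in², y = 0.25 in, Ī = 0.04688 in⁴.
Centroid: ȳ = ΣA·y / ΣA = 1.821 in.
Transfer each piece to the centroidal x-axis using Ī + A·d² with d = y − 1.821:
  vertical leg: d = 1.179 in → contributes +13.17 in⁴
  horizontal leg (remainder): d = -1.571 in → contributes +5.603 in⁴
Total I = 18.77 in⁴.
For the y-axis: x̄ = 1.321 in.
Repeating about the centroidal y-axis gives I_y = 11.9 in⁴.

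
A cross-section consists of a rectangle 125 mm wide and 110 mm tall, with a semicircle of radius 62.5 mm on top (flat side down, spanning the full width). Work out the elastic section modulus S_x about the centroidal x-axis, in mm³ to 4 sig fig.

Split into non-overlapping primitives; take the origin at the lower-left of the bounding box.
Rectangular body: 125 × 110, A = 13 750 mm², y = 55 mm, Ī = 13 864 583 mm⁴.
Semicircular cap: semicircle r = 62.5, A = 6135.92 mm², y = 136.526 mm, Ī = 1 674 758 mm⁴.
Centroid: ȳ = ΣA·y / ΣA = 80.1553 mm.
Transfer each piece to the centroidal x-axis using Ī + A·d² with d = y − 80.1553:
  rectangular body: d = -25.1553 mm → contributes +22 565 428 mm⁴
  semicircular cap: d = 56.3705 mm → contributes +21 172 494 mm⁴
Total I = 43 737 922 mm⁴.
Extreme fibre distance c = 92.3447 mm; S = I/c = 473 638 mm³.

S_x ≈ 4.736 × 10⁵ mm³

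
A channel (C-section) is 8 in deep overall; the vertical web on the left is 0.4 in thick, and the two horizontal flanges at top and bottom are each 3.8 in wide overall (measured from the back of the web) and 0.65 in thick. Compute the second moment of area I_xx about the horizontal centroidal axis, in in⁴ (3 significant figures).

I_xx ≈ 76.9 in⁴

Treat the section as a set of non-overlapping primitives; coordinates are from the bounding-box lower-left.
Web: 0.4 × 8, A = 3.2 in², y = 4 in, Ī = 17.067 in⁴.
Top flange (beyond web): 3.4 × 0.65, A = 2.21 in², y = 7.675 in, Ī = 0.07781 in⁴.
Bottom flange (beyond web): 3.4 × 0.65, A = 2.21 in², y = 0.325 in, Ī = 0.07781 in⁴.
By symmetry the centroid is at mid-height, ȳ = 4 in.
Transfer each piece to the horizontal centroidal axis using Ī + A·d² with d = y − 4:
  web: d = 0 in → contributes +17.067 in⁴
  top flange (beyond web): d = 3.675 in → contributes +29.925 in⁴
  bottom flange (beyond web): d = -3.675 in → contributes +29.925 in⁴
Total I = 76.917 in⁴.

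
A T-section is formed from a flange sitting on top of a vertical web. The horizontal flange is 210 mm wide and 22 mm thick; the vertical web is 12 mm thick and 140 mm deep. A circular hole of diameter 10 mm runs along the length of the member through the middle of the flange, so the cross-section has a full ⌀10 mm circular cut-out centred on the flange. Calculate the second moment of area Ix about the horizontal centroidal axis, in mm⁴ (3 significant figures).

Ix ≈ 1.10 × 10⁷ mm⁴

Treat the section as a set of non-overlapping primitives; coordinates are from the bounding-box lower-left.
Flange: 210 × 22, A = 4 620 mm², y = 151 mm, Ī = 186 340 mm⁴.
Web: 12 × 140, A = 1 680 mm², y = 70 mm, Ī = 2 744 000 mm⁴.
Hole (subtracted): ⌀10, A = 78.54 mm², y = 151 mm, Ī = 490.87 mm⁴.
Centroid: ȳ = ΣA·y / ΣA = 129.13 mm.
Transfer each piece to the horizontal centroidal axis using Ī + A·d² with d = y − 129.13:
  flange: d = 21.873 mm → contributes +2 396 613 mm⁴
  web: d = -59.127 mm → contributes +8 617 347 mm⁴
  hole: d = 21.873 mm → contributes −38 065 mm⁴
Total I = 10 975 895 mm⁴.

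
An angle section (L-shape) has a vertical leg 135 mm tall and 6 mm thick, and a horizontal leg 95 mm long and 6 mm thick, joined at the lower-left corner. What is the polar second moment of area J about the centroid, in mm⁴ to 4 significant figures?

Decompose the section into non-overlapping parts with the origin at the bottom-left of its bounding rectangle.
Vertical leg: 6 × 135, A = 810 mm², y = 67.5 mm, Ī = 1 230 188 mm⁴.
Horizontal leg (remainder): 89 × 6, A = 534 mm², y = 3 mm, Ī = 1 602 mm⁴.
Centroid: ȳ = ΣA·y / ΣA = 41.8728 mm.
Transfer each piece to the centroidal x-axis using Ī + A·d² with d = y − 41.8728:
  vertical leg: d = 25.6272 mm → contributes +1 762 159 mm⁴
  horizontal leg (remainder): d = -38.8728 mm → contributes +808 525 mm⁴
Total I = 2 570 684 mm⁴.
For the y-axis: x̄ = 21.8728 mm.
Repeating about the centroidal y-axis gives I_y = 1 081 044 mm⁴.
Polar second moment: J = I_x + I_y = 3 651 728 mm⁴.

J ≈ 3.652 × 10⁶ mm⁴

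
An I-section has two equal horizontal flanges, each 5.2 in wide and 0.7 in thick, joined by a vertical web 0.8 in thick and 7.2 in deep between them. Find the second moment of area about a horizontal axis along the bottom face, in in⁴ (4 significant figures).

I_base ≈ 379.9 in⁴

Treat the section as a set of non-overlapping primitives; coordinates are from the bounding-box lower-left.
Bottom flange: 5.2 × 0.7, A = 3.64 in², y = 0.35 in, Ī = 0.148633 in⁴.
Web: 0.8 × 7.2, A = 5.76 in², y = 4.3 in, Ī = 24.8832 in⁴.
Top flange: 5.2 × 0.7, A = 3.64 in², y = 8.25 in, Ī = 0.148633 in⁴.
Transfer each piece to a horizontal axis along the bottom face using Ī + A·d² with d = y − 0:
  bottom flange: d = 0.35 in → contributes +0.594533 in⁴
  web: d = 4.3 in → contributes +131.386 in⁴
  top flange: d = 8.25 in → contributes +247.896 in⁴
Total I = 379.876 in⁴.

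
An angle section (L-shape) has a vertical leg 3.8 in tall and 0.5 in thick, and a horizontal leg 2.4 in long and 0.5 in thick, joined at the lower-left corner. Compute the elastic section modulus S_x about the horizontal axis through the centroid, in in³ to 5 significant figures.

Break the section into simple shapes (no overlaps), measuring from the bottom-left corner of the bounding box.
Vertical leg: 0.5 × 3.8, A = 1.9 in², y = 1.9 in, Ī = 2.286333 in⁴.
Horizontal leg (remainder): 1.9 × 0.5, A = 0.95 in², y = 0.25 in, Ī = 0.01979167 in⁴.
Centroid: ȳ = ΣA·y / ΣA = 1.35 in.
Transfer each piece to the horizontal axis through the centroid using Ī + A·d² with d = y − 1.35:
  vertical leg: d = 0.55 in → contributes +2.861083 in⁴
  horizontal leg (remainder): d = -1.1 in → contributes +1.169292 in⁴
Total I = 4.030375 in⁴.
Extreme fibre distance c = 2.45 in; S = I/c = 1.645051 in³.

S_x ≈ 1.6451 in³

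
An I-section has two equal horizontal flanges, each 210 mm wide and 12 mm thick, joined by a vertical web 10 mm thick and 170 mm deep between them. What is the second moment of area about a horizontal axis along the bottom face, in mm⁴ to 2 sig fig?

I_base ≈ 1.1 × 10⁸ mm⁴

Break the section into simple shapes (no overlaps), measuring from the bottom-left corner of the bounding box.
Bottom flange: 210 × 12, A = 2 520 mm², y = 6 mm, Ī = 30 240 mm⁴.
Web: 10 × 170, A = 1 700 mm², y = 97 mm, Ī = 4 094 167 mm⁴.
Top flange: 210 × 12, A = 2 520 mm², y = 188 mm, Ī = 30 240 mm⁴.
Transfer each piece to the base of the section using Ī + A·d² with d = y − 0:
  bottom flange: d = 6 mm → contributes +120 960 mm⁴
  web: d = 97 mm → contributes +20 089 467 mm⁴
  top flange: d = 188 mm → contributes +89 097 120 mm⁴
Total I = 109 307 547 mm⁴.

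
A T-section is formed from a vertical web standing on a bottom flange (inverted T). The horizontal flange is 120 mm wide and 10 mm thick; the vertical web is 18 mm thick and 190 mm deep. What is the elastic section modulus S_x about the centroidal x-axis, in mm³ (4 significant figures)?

Break the section into simple shapes (no overlaps), measuring from the bottom-left corner of the bounding box.
Flange: 120 × 10, A = 1 200 mm², y = 5 mm, Ī = 10 000 mm⁴.
Web: 18 × 190, A = 3 420 mm², y = 105 mm, Ī = 10 288 500 mm⁴.
Centroid: ȳ = ΣA·y / ΣA = 79.026 mm.
Transfer each piece to the centroidal x-axis using Ī + A·d² with d = y − 79.026:
  flange: d = -74.026 mm → contributes +6 585 814 mm⁴
  web: d = 25.974 mm → contributes +12 595 803 mm⁴
Total I = 19 181 617 mm⁴.
Extreme fibre distance c = 120.974 mm; S = I/c = 158 560 mm³.

S_x ≈ 1.586 × 10⁵ mm³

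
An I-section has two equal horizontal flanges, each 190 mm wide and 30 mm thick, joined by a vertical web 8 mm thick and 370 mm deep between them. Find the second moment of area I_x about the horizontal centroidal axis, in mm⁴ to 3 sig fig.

I_x ≈ 4.91 × 10⁸ mm⁴

Break the section into simple shapes (no overlaps), measuring from the bottom-left corner of the bounding box.
Bottom flange: 190 × 30, A = 5 700 mm², y = 15 mm, Ī = 427 500 mm⁴.
Web: 8 × 370, A = 2 960 mm², y = 215 mm, Ī = 33 768 667 mm⁴.
Top flange: 190 × 30, A = 5 700 mm², y = 415 mm, Ī = 427 500 mm⁴.
By symmetry the centroid is at mid-height, ȳ = 215 mm.
Transfer each piece to the horizontal centroidal axis using Ī + A·d² with d = y − 215:
  bottom flange: d = -200 mm → contributes +228 427 500 mm⁴
  web: d = 0 mm → contributes +33 768 667 mm⁴
  top flange: d = 200 mm → contributes +228 427 500 mm⁴
Total I = 490 623 667 mm⁴.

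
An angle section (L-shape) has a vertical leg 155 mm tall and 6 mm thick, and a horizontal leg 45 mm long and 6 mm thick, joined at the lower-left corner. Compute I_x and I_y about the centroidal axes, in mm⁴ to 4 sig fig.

Decompose the section into non-overlapping parts with the origin at the bottom-left of its bounding rectangle.
Vertical leg: 6 × 155, A = 930 mm², y = 77.5 mm, Ī = 1 861 938 mm⁴.
Horizontal leg (remainder): 39 × 6, A = 234 mm², y = 3 mm, Ī = 702 mm⁴.
Centroid: ȳ = ΣA·y / ΣA = 62.5232 mm.
Transfer each piece to the centroidal x-axis using Ī + A·d² with d = y − 62.5232:
  vertical leg: d = 14.9768 mm → contributes +2 070 541 mm⁴
  horizontal leg (remainder): d = -59.5232 mm → contributes +829 767 mm⁴
Total I = 2 900 307 mm⁴.
For the y-axis: x̄ = 7.5232 mm.
Repeating about the centroidal y-axis gives I_y = 127 097 mm⁴.

I_x ≈ 2.900 × 10⁶ mm⁴, I_y ≈ 1.271 × 10⁵ mm⁴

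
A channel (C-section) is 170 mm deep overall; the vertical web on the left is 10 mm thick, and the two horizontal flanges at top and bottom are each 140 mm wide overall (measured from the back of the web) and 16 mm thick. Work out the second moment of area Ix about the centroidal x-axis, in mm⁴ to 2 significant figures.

Split into non-overlapping primitives; take the origin at the lower-left of the bounding box.
Web: 10 × 170, A = 1 700 mm², y = 85 mm, Ī = 4 094 167 mm⁴.
Top flange (beyond web): 130 × 16, A = 2 080 mm², y = 162 mm, Ī = 44 373 mm⁴.
Bottom flange (beyond web): 130 × 16, A = 2 080 mm², y = 8 mm, Ī = 44 373 mm⁴.
By symmetry the centroid is at mid-height, ȳ = 85 mm.
Transfer each piece to the centroidal x-axis using Ī + A·d² with d = y − 85:
  web: d = 0 mm → contributes +4 094 167 mm⁴
  top flange (beyond web): d = 77 mm → contributes +12 376 693 mm⁴
  bottom flange (beyond web): d = -77 mm → contributes +12 376 693 mm⁴
Total I = 28 847 553 mm⁴.

Ix ≈ 2.9 × 10⁷ mm⁴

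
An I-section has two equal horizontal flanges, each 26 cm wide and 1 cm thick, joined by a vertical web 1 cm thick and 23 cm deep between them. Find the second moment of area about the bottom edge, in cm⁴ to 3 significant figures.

I_base ≈ 2.02 × 10⁴ cm⁴

Split into non-overlapping primitives; take the origin at the lower-left of the bounding box.
Bottom flange: 26 × 1, A = 26 cm², y = 0.5 cm, Ī = 2.1667 cm⁴.
Web: 1 × 23, A = 23 cm², y = 12.5 cm, Ī = 1013.9 cm⁴.
Top flange: 26 × 1, A = 26 cm², y = 24.5 cm, Ī = 2.1667 cm⁴.
Transfer each piece to the bottom edge using Ī + A·d² with d = y − 0:
  bottom flange: d = 0.5 cm → contributes +8.6667 cm⁴
  web: d = 12.5 cm → contributes +4607.7 cm⁴
  top flange: d = 24.5 cm → contributes +15 609 cm⁴
Total I = 20 225 cm⁴.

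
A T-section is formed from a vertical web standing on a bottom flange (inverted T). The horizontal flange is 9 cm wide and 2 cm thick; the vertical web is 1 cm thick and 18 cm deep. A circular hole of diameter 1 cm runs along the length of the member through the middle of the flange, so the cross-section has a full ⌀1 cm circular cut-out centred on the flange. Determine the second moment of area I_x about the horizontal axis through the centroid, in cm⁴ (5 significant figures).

I_x ≈ 1371.9 cm⁴

Break the section into simple shapes (no overlaps), measuring from the bottom-left corner of the bounding box.
Flange: 9 × 2, A = 18 cm², y = 1 cm, Ī = 6 cm⁴.
Web: 1 × 18, A = 18 cm², y = 11 cm, Ī = 486 cm⁴.
Hole (subtracted): ⌀1, A = 0.7853982 cm², y = 1 cm, Ī = 0.04908739 cm⁴.
Centroid: ȳ = ΣA·y / ΣA = 6.111516 cm.
Transfer each piece to the horizontal axis through the centroid using Ī + A·d² with d = y − 6.111516:
  flange: d = -5.111516 cm → contributes +476.2967 cm⁴
  web: d = 4.888484 cm → contributes +916.151 cm⁴
  hole: d = -5.111516 cm → contributes −20.56965 cm⁴
Total I = 1371.878 cm⁴.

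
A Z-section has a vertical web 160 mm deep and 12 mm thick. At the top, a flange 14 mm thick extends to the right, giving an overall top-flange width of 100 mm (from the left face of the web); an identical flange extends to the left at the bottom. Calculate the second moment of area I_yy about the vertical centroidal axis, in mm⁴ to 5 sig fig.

I_yy ≈ 7.7731 × 10⁶ mm⁴

Treat the section as a set of non-overlapping primitives; coordinates are from the bounding-box lower-left.
Web: 12 × 160, A = 1 920 mm², x = 94 mm, Ī = 23 040 mm⁴.
Top flange (beyond web): 88 × 14, A = 1 232 mm², x = 144 mm, Ī = 795050.7 mm⁴.
Bottom flange (beyond web): 88 × 14, A = 1 232 mm², x = 44 mm, Ī = 795050.7 mm⁴.
Centroid: x̄ = ΣA·x / ΣA = 94 mm.
Transfer each piece to the vertical centroidal axis using Ī + A·d² with d = x − 94:
  web: d = 0 mm → contributes +23 040 mm⁴
  top flange (beyond web): d = 50 mm → contributes +3 875 051 mm⁴
  bottom flange (beyond web): d = -50 mm → contributes +3 875 051 mm⁴
Total I = 7 773 141 mm⁴.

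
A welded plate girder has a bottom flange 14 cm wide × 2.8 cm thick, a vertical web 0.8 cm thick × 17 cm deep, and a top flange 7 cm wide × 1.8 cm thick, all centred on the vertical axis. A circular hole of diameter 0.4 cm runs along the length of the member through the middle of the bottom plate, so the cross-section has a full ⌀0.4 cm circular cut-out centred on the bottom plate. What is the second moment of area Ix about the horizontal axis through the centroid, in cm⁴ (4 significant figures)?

Ix ≈ 4196 cm⁴

Decompose the section into non-overlapping parts with the origin at the bottom-left of its bounding rectangle.
Bottom plate: 14 × 2.8, A = 39.2 cm², y = 1.4 cm, Ī = 25.6107 cm⁴.
Web plate: 0.8 × 17, A = 13.6 cm², y = 11.3 cm, Ī = 327.533 cm⁴.
Top plate: 7 × 1.8, A = 12.6 cm², y = 20.7 cm, Ī = 3.402 cm⁴.
Hole (subtracted): ⌀0.4, A = 0.125664 cm², y = 1.4 cm, Ī = 0.00125664 cm⁴.
Centroid: ȳ = ΣA·y / ΣA = 7.18819 cm.
Transfer each piece to the horizontal axis through the centroid using Ī + A·d² with d = y − 7.18819:
  bottom plate: d = -5.78819 cm → contributes +1338.93 cm⁴
  web plate: d = 4.11181 cm → contributes +557.469 cm⁴
  top plate: d = 13.5118 cm → contributes +2303.77 cm⁴
  hole: d = -5.78819 cm → contributes −4.21138 cm⁴
Total I = 4195.96 cm⁴.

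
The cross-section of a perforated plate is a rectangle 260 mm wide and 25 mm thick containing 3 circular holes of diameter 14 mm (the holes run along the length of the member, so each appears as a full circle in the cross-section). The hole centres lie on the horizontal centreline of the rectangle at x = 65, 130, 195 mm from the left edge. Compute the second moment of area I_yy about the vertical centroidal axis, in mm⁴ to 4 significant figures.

I_yy ≈ 3.531 × 10⁷ mm⁴

Treat the section as a set of non-overlapping primitives; coordinates are from the bounding-box lower-left.
Plate: 260 × 25, A = 6 500 mm², x = 130 mm, Ī = 36 616 667 mm⁴.
Hole 1 (subtracted): ⌀14, A = 153.938 mm², x = 65 mm, Ī = 1885.74 mm⁴.
Hole 2 (subtracted): ⌀14, A = 153.938 mm², x = 130 mm, Ī = 1885.74 mm⁴.
Hole 3 (subtracted): ⌀14, A = 153.938 mm², x = 195 mm, Ī = 1885.74 mm⁴.
By symmetry the centroid is at mid-width, x̄ = 130 mm.
Transfer each piece to the vertical centroidal axis using Ī + A·d² with d = x − 130:
  plate: d = 0 mm → contributes +36 616 667 mm⁴
  hole 1: d = -65 mm → contributes −652 274 mm⁴
  hole 2: d = 0 mm → contributes −1885.74 mm⁴
  hole 3: d = 65 mm → contributes −652 274 mm⁴
Total I = 35 310 233 mm⁴.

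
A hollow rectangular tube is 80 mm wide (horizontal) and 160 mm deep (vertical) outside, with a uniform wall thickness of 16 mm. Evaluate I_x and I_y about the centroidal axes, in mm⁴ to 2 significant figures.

Break the section into simple shapes (no overlaps), measuring from the bottom-left corner of the bounding box.
Outer rectangle: 80 × 160, A = 12 800 mm², y = 80 mm, Ī = 27 306 667 mm⁴.
Inner void (subtracted): 48 × 128, A = 6 144 mm², y = 80 mm, Ī = 8 388 608 mm⁴.
By symmetry the centroid is at mid-height, ȳ = 80 mm.
All pieces are centred on the centroidal x-axis, so I = ΣĪ (holes subtracted) = 18 918 059 mm⁴.
Repeating about the centroidal y-axis gives I_y = 5 647 019 mm⁴.

I_x ≈ 1.9 × 10⁷ mm⁴, I_y ≈ 5.6 × 10⁶ mm⁴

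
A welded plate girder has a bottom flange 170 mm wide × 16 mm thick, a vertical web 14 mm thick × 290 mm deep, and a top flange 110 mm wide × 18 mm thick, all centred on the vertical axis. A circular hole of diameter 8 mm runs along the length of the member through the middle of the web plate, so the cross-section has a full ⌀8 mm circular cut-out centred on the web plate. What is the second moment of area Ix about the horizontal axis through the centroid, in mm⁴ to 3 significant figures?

Ix ≈ 1.38 × 10⁸ mm⁴

Split into non-overlapping primitives; take the origin at the lower-left of the bounding box.
Bottom plate: 170 × 16, A = 2 720 mm², y = 8 mm, Ī = 58 027 mm⁴.
Web plate: 14 × 290, A = 4 060 mm², y = 161 mm, Ī = 28 453 833 mm⁴.
Top plate: 110 × 18, A = 1 980 mm², y = 315 mm, Ī = 53 460 mm⁴.
Hole (subtracted): ⌀8, A = 50.265 mm², y = 161 mm, Ī = 201.06 mm⁴.
Centroid: ȳ = ΣA·y / ΣA = 148.23 mm.
Transfer each piece to the horizontal axis through the centroid using Ī + A·d² with d = y − 148.23:
  bottom plate: d = -140.23 mm → contributes +53 543 877 mm⁴
  web plate: d = 12.772 mm → contributes +29 116 108 mm⁴
  top plate: d = 166.77 mm → contributes +55 122 947 mm⁴
  hole: d = 12.772 mm → contributes −8400.5 mm⁴
Total I = 137 774 531 mm⁴.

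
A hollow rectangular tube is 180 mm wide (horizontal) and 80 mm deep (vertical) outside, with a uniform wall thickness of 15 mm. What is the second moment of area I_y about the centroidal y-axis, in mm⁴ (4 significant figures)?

Break the section into simple shapes (no overlaps), measuring from the bottom-left corner of the bounding box.
Outer rectangle: 180 × 80, A = 14 400 mm², x = 90 mm, Ī = 38 880 000 mm⁴.
Inner void (subtracted): 150 × 50, A = 7 500 mm², x = 90 mm, Ī = 14 062 500 mm⁴.
By symmetry the centroid is at mid-width, x̄ = 90 mm.
All pieces are centred on the centroidal y-axis, so I = ΣĪ (holes subtracted) = 24 817 500 mm⁴.

I_y ≈ 2.482 × 10⁷ mm⁴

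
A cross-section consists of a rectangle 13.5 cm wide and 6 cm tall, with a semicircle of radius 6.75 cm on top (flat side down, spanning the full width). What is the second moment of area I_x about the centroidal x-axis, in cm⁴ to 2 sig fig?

I_x ≈ 1800 cm⁴

Break the section into simple shapes (no overlaps), measuring from the bottom-left corner of the bounding box.
Rectangular body: 13.5 × 6, A = 81 cm², y = 3 cm, Ī = 243 cm⁴.
Semicircular cap: semicircle r = 6.75, A = 71.57 cm², y = 8.865 cm, Ī = 227.8 cm⁴.
Centroid: ȳ = ΣA·y / ΣA = 5.751 cm.
Transfer each piece to the centroidal x-axis using Ī + A·d² with d = y − 5.751:
  rectangular body: d = -2.751 cm → contributes +856.1 cm⁴
  semicircular cap: d = 3.114 cm → contributes +921.7 cm⁴
Total I = 1 778 cm⁴.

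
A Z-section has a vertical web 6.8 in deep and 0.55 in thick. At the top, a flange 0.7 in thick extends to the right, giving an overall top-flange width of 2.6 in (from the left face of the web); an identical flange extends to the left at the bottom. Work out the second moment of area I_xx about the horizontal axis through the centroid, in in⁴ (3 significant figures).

I_xx ≈ 41.2 in⁴

Decompose the section into non-overlapping parts with the origin at the bottom-left of its bounding rectangle.
Web: 0.55 × 6.8, A = 3.74 in², y = 3.4 in, Ī = 14.411 in⁴.
Top flange (beyond web): 2.05 × 0.7, A = 1.435 in², y = 6.45 in, Ī = 0.058596 in⁴.
Bottom flange (beyond web): 2.05 × 0.7, A = 1.435 in², y = 0.35 in, Ī = 0.058596 in⁴.
Centroid: ȳ = ΣA·y / ΣA = 3.4 in.
Transfer each piece to the horizontal axis through the centroid using Ī + A·d² with d = y − 3.4:
  web: d = 0 in → contributes +14.411 in⁴
  top flange (beyond web): d = 3.05 in → contributes +13.408 in⁴
  bottom flange (beyond web): d = -3.05 in → contributes +13.408 in⁴
Total I = 41.227 in⁴.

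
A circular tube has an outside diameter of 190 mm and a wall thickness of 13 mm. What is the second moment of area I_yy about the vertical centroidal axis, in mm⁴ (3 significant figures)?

I_yy ≈ 2.85 × 10⁷ mm⁴

Treat the section as a set of non-overlapping primitives; coordinates are from the bounding-box lower-left.
Outer circle: ⌀190, A = 28 353 mm², x = 95 mm, Ī = 63 971 171 mm⁴.
Bore (subtracted): ⌀164, A = 21 124 mm², x = 95 mm, Ī = 35 509 560 mm⁴.
By symmetry the centroid is at mid-width, x̄ = 95 mm.
All pieces are centred on the vertical centroidal axis, so I = ΣĪ (holes subtracted) = 28 461 611 mm⁴.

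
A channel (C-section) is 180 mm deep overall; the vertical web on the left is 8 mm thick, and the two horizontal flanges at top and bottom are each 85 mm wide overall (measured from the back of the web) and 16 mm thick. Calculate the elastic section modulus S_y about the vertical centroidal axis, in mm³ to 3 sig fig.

S_y ≈ 5.29 × 10⁴ mm³

Split into non-overlapping primitives; take the origin at the lower-left of the bounding box.
Web: 8 × 180, A = 1 440 mm², x = 4 mm, Ī = 7 680 mm⁴.
Top flange (beyond web): 77 × 16, A = 1 232 mm², x = 46.5 mm, Ī = 608 711 mm⁴.
Bottom flange (beyond web): 77 × 16, A = 1 232 mm², x = 46.5 mm, Ī = 608 711 mm⁴.
Centroid: x̄ = ΣA·x / ΣA = 30.824 mm.
Transfer each piece to the vertical centroidal axis using Ī + A·d² with d = x − 30.824:
  web: d = -26.824 mm → contributes +1 043 781 mm⁴
  top flange (beyond web): d = 15.676 mm → contributes +911 467 mm⁴
  bottom flange (beyond web): d = 15.676 mm → contributes +911 467 mm⁴
Total I = 2 866 716 mm⁴.
Extreme fibre distance c = 54.176 mm; S = I/c = 52 915 mm³.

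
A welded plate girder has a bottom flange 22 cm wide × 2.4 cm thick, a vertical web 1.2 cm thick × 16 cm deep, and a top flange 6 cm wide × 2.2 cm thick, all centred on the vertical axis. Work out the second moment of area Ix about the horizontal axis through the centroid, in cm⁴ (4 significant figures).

Ix ≈ 4433 cm⁴

Decompose the section into non-overlapping parts with the origin at the bottom-left of its bounding rectangle.
Bottom plate: 22 × 2.4, A = 52.8 cm², y = 1.2 cm, Ī = 25.344 cm⁴.
Web plate: 1.2 × 16, A = 19.2 cm², y = 10.4 cm, Ī = 409.6 cm⁴.
Top plate: 6 × 2.2, A = 13.2 cm², y = 19.5 cm, Ī = 5.324 cm⁴.
Centroid: ȳ = ΣA·y / ΣA = 6.10845 cm.
Transfer each piece to the horizontal axis through the centroid using Ī + A·d² with d = y − 6.10845:
  bottom plate: d = -4.90845 cm → contributes +1297.45 cm⁴
  web plate: d = 4.29155 cm → contributes +763.214 cm⁴
  top plate: d = 13.3915 cm → contributes +2372.53 cm⁴
Total I = 4433.19 cm⁴.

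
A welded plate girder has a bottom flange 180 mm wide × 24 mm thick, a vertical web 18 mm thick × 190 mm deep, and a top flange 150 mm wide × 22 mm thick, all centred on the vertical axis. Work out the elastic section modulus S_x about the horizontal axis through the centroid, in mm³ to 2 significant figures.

Decompose the section into non-overlapping parts with the origin at the bottom-left of its bounding rectangle.
Bottom plate: 180 × 24, A = 4 320 mm², y = 12 mm, Ī = 207 360 mm⁴.
Web plate: 18 × 190, A = 3 420 mm², y = 119 mm, Ī = 10 288 500 mm⁴.
Top plate: 150 × 22, A = 3 300 mm², y = 225 mm, Ī = 133 100 mm⁴.
Centroid: ȳ = ΣA·y / ΣA = 108.8 mm.
Transfer each piece to the horizontal axis through the centroid using Ī + A·d² with d = y − 108.8:
  bottom plate: d = -96.82 mm → contributes +40 699 525 mm⁴
  web plate: d = 10.18 mm → contributes +10 643 256 mm⁴
  top plate: d = 116.2 mm → contributes +44 679 482 mm⁴
Total I = 96 022 263 mm⁴.
Extreme fibre distance c = 127.2 mm; S = I/c = 754 982 mm³.

S_x ≈ 7.5 × 10⁵ mm³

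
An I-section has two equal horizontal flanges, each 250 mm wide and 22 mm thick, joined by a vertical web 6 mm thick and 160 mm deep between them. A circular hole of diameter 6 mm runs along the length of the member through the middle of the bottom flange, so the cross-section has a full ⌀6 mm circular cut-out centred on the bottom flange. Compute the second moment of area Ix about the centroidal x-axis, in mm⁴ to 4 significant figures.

Split into non-overlapping primitives; take the origin at the lower-left of the bounding box.
Bottom flange: 250 × 22, A = 5 500 mm², y = 11 mm, Ī = 221 833 mm⁴.
Web: 6 × 160, A = 960 mm², y = 102 mm, Ī = 2 048 000 mm⁴.
Top flange: 250 × 22, A = 5 500 mm², y = 193 mm, Ī = 221 833 mm⁴.
Hole (subtracted): ⌀6, A = 28.2743 mm², y = 11 mm, Ī = 63.6173 mm⁴.
Centroid: ȳ = ΣA·y / ΣA = 102.216 mm.
Transfer each piece to the centroidal x-axis using Ī + A·d² with d = y − 102.216:
  bottom flange: d = -91.2156 mm → contributes +45 983 445 mm⁴
  web: d = -0.215641 mm → contributes +2 048 045 mm⁴
  top flange: d = 90.7844 mm → contributes +45 551 733 mm⁴
  hole: d = -91.2156 mm → contributes −235 314 mm⁴
Total I = 93 347 908 mm⁴.

Ix ≈ 9.335 × 10⁷ mm⁴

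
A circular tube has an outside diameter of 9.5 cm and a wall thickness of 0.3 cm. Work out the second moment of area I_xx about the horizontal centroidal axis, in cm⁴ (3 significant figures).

I_xx ≈ 91.8 cm⁴

Split into non-overlapping primitives; take the origin at the lower-left of the bounding box.
Outer circle: ⌀9.5, A = 70.882 cm², y = 4.75 cm, Ī = 399.82 cm⁴.
Bore (subtracted): ⌀8.9, A = 62.211 cm², y = 4.75 cm, Ī = 307.99 cm⁴.
By symmetry the centroid is at mid-height, ȳ = 4.75 cm.
All pieces are centred on the horizontal centroidal axis, so I = ΣĪ (holes subtracted) = 91.835 cm⁴.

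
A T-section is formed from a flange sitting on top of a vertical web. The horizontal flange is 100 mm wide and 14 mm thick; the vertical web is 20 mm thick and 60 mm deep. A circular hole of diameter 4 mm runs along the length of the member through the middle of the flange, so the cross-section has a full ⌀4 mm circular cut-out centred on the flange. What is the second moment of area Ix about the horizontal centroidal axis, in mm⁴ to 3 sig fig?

Ix ≈ 1.26 × 10⁶ mm⁴

Split into non-overlapping primitives; take the origin at the lower-left of the bounding box.
Flange: 100 × 14, A = 1 400 mm², y = 67 mm, Ī = 22 867 mm⁴.
Web: 20 × 60, A = 1 200 mm², y = 30 mm, Ī = 360 000 mm⁴.
Hole (subtracted): ⌀4, A = 12.566 mm², y = 67 mm, Ī = 12.566 mm⁴.
Centroid: ȳ = ΣA·y / ΣA = 49.84 mm.
Transfer each piece to the horizontal centroidal axis using Ī + A·d² with d = y − 49.84:
  flange: d = 17.16 mm → contributes +435 112 mm⁴
  web: d = -19.84 mm → contributes +832 357 mm⁴
  hole: d = 17.16 mm → contributes −3712.9 mm⁴
Total I = 1 263 756 mm⁴.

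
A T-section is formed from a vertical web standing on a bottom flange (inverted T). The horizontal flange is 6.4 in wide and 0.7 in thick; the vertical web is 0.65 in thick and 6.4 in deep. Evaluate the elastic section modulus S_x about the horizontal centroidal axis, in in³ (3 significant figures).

S_x ≈ 8.25 in³

Treat the section as a set of non-overlapping primitives; coordinates are from the bounding-box lower-left.
Flange: 6.4 × 0.7, A = 4.48 in², y = 0.35 in, Ī = 0.18293 in⁴.
Web: 0.65 × 6.4, A = 4.16 in², y = 3.9 in, Ī = 14.199 in⁴.
Centroid: ȳ = ΣA·y / ΣA = 2.0593 in.
Transfer each piece to the horizontal centroidal axis using Ī + A·d² with d = y − 2.0593:
  flange: d = -1.7093 in → contributes +13.272 in⁴
  web: d = 1.8407 in → contributes +28.295 in⁴
Total I = 41.566 in⁴.
Extreme fibre distance c = 5.0407 in; S = I/c = 8.2461 in³.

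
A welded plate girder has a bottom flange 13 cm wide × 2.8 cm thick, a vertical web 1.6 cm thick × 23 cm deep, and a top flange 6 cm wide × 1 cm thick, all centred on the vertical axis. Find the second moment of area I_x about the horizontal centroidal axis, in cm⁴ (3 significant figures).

Break the section into simple shapes (no overlaps), measuring from the bottom-left corner of the bounding box.
Bottom plate: 13 × 2.8, A = 36.4 cm², y = 1.4 cm, Ī = 23.781 cm⁴.
Web plate: 1.6 × 23, A = 36.8 cm², y = 14.3 cm, Ī = 1622.3 cm⁴.
Top plate: 6 × 1, A = 6 cm², y = 26.3 cm, Ī = 0.5 cm⁴.
Centroid: ȳ = ΣA·y / ΣA = 9.2803 cm.
Transfer each piece to the horizontal centroidal axis using Ī + A·d² with d = y − 9.2803:
  bottom plate: d = -7.8803 cm → contributes +2284.2 cm⁴
  web plate: d = 5.0197 cm → contributes +2549.5 cm⁴
  top plate: d = 17.02 cm → contributes +1738.5 cm⁴
Total I = 6572.2 cm⁴.

I_x ≈ 6570 cm⁴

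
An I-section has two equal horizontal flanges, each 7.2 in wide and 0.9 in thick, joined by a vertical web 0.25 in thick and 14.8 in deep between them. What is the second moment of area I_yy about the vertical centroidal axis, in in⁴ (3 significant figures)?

Split into non-overlapping primitives; take the origin at the lower-left of the bounding box.
Bottom flange: 7.2 × 0.9, A = 6.48 in², x = 3.6 in, Ī = 27.994 in⁴.
Web: 0.25 × 14.8, A = 3.7 in², x = 3.6 in, Ī = 0.019271 in⁴.
Top flange: 7.2 × 0.9, A = 6.48 in², x = 3.6 in, Ī = 27.994 in⁴.
By symmetry the centroid is at mid-width, x̄ = 3.6 in.
All pieces are centred on the vertical centroidal axis, so I = ΣĪ = 56.006 in⁴.

I_yy ≈ 56.0 in⁴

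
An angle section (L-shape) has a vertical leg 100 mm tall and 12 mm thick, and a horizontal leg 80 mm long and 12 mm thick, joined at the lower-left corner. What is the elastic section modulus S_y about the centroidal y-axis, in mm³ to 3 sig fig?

S_y ≈ 1.91 × 10⁴ mm³

Treat the section as a set of non-overlapping primitives; coordinates are from the bounding-box lower-left.
Vertical leg: 12 × 100, A = 1 200 mm², x = 6 mm, Ī = 14 400 mm⁴.
Horizontal leg (remainder): 68 × 12, A = 816 mm², x = 46 mm, Ī = 314 432 mm⁴.
Centroid: x̄ = ΣA·x / ΣA = 22.19 mm.
Transfer each piece to the centroidal y-axis using Ī + A·d² with d = x − 22.19:
  vertical leg: d = -16.19 mm → contributes +328 958 mm⁴
  horizontal leg (remainder): d = 23.81 mm → contributes +777 017 mm⁴
Total I = 1 105 975 mm⁴.
Extreme fibre distance c = 57.81 mm; S = I/c = 19 131 mm³.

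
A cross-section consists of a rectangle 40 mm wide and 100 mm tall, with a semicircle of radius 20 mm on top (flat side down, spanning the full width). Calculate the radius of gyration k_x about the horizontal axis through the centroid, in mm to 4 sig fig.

Split into non-overlapping primitives; take the origin at the lower-left of the bounding box.
Rectangular body: 40 × 100, A = 4 000 mm², y = 50 mm, Ī = 3 333 333 mm⁴.
Semicircular cap: semicircle r = 20, A = 628.319 mm², y = 108.488 mm, Ī = 17561.1 mm⁴.
Centroid: ȳ = ΣA·y / ΣA = 57.9401 mm.
Transfer each piece to the horizontal axis through the centroid using Ī + A·d² with d = y − 57.9401:
  rectangular body: d = -7.94009 mm → contributes +3 585 513 mm⁴
  semicircular cap: d = 50.5482 mm → contributes +1 622 989 mm⁴
Total I = 5 208 502 mm⁴.
Radius of gyration: k = √(I/A) = √(5 208 502 / 4628.32) = 33.5463 mm.

k_x ≈ 33.55 mm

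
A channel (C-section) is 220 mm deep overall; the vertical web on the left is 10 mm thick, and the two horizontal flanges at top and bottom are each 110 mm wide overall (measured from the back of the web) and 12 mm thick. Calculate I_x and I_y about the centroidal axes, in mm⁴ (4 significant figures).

I_x ≈ 3.486 × 10⁷ mm⁴, I_y ≈ 5.491 × 10⁶ mm⁴

Decompose the section into non-overlapping parts with the origin at the bottom-left of its bounding rectangle.
Web: 10 × 220, A = 2 200 mm², y = 110 mm, Ī = 8 873 333 mm⁴.
Top flange (beyond web): 100 × 12, A = 1 200 mm², y = 214 mm, Ī = 14 400 mm⁴.
Bottom flange (beyond web): 100 × 12, A = 1 200 mm², y = 6 mm, Ī = 14 400 mm⁴.
By symmetry the centroid is at mid-height, ȳ = 110 mm.
Transfer each piece to the centroidal x-axis using Ī + A·d² with d = y − 110:
  web: d = 0 mm → contributes +8 873 333 mm⁴
  top flange (beyond web): d = 104 mm → contributes +12 993 600 mm⁴
  bottom flange (beyond web): d = -104 mm → contributes +12 993 600 mm⁴
Total I = 34 860 533 mm⁴.
For the y-axis: x̄ = 33.6957 mm.
Repeating about the centroidal y-axis gives I_y = 5 490 507 mm⁴.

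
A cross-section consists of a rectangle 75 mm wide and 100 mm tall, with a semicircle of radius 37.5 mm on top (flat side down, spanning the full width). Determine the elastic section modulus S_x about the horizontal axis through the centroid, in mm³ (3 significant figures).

Split into non-overlapping primitives; take the origin at the lower-left of the bounding box.
Rectangular body: 75 × 100, A = 7 500 mm², y = 50 mm, Ī = 6 250 000 mm⁴.
Semicircular cap: semicircle r = 37.5, A = 2208.9 mm², y = 115.92 mm, Ī = 217 049 mm⁴.
Centroid: ȳ = ΣA·y / ΣA = 64.997 mm.
Transfer each piece to the horizontal axis through the centroid using Ī + A·d² with d = y − 64.997:
  rectangular body: d = -14.997 mm → contributes +7 936 779 mm⁴
  semicircular cap: d = 50.919 mm → contributes +5 944 178 mm⁴
Total I = 13 880 957 mm⁴.
Extreme fibre distance c = 72.503 mm; S = I/c = 191 453 mm³.

S_x ≈ 1.91 × 10⁵ mm³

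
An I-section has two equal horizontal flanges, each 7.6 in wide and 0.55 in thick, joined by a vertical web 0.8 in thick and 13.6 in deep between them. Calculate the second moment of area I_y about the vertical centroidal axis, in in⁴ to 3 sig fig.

I_y ≈ 40.8 in⁴

Decompose the section into non-overlapping parts with the origin at the bottom-left of its bounding rectangle.
Bottom flange: 7.6 × 0.55, A = 4.18 in², x = 3.8 in, Ī = 20.12 in⁴.
Web: 0.8 × 13.6, A = 10.88 in², x = 3.8 in, Ī = 0.58027 in⁴.
Top flange: 7.6 × 0.55, A = 4.18 in², x = 3.8 in, Ī = 20.12 in⁴.
By symmetry the centroid is at mid-width, x̄ = 3.8 in.
All pieces are centred on the vertical centroidal axis, so I = ΣĪ = 40.82 in⁴.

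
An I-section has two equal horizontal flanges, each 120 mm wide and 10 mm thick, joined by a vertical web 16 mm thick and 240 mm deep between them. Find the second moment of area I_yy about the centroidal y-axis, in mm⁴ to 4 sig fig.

I_yy ≈ 2.962 × 10⁶ mm⁴

Split into non-overlapping primitives; take the origin at the lower-left of the bounding box.
Bottom flange: 120 × 10, A = 1 200 mm², x = 60 mm, Ī = 1 440 000 mm⁴.
Web: 16 × 240, A = 3 840 mm², x = 60 mm, Ī = 81 920 mm⁴.
Top flange: 120 × 10, A = 1 200 mm², x = 60 mm, Ī = 1 440 000 mm⁴.
By symmetry the centroid is at mid-width, x̄ = 60 mm.
All pieces are centred on the centroidal y-axis, so I = ΣĪ = 2 961 920 mm⁴.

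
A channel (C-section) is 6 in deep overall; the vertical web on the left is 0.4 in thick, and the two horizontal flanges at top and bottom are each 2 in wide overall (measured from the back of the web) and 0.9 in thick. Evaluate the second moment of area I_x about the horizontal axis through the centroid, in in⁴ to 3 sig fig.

I_x ≈ 26.1 in⁴

Split into non-overlapping primitives; take the origin at the lower-left of the bounding box.
Web: 0.4 × 6, A = 2.4 in², y = 3 in, Ī = 7.2 in⁴.
Top flange (beyond web): 1.6 × 0.9, A = 1.44 in², y = 5.55 in, Ī = 0.0972 in⁴.
Bottom flange (beyond web): 1.6 × 0.9, A = 1.44 in², y = 0.45 in, Ī = 0.0972 in⁴.
By symmetry the centroid is at mid-height, ȳ = 3 in.
Transfer each piece to the horizontal axis through the centroid using Ī + A·d² with d = y − 3:
  web: d = 0 in → contributes +7.2 in⁴
  top flange (beyond web): d = 2.55 in → contributes +9.4608 in⁴
  bottom flange (beyond web): d = -2.55 in → contributes +9.4608 in⁴
Total I = 26.122 in⁴.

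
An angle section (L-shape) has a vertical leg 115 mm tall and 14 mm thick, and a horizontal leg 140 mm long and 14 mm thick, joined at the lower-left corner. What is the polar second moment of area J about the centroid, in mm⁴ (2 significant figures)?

Decompose the section into non-overlapping parts with the origin at the bottom-left of its bounding rectangle.
Vertical leg: 14 × 115, A = 1 610 mm², y = 57.5 mm, Ī = 1 774 354 mm⁴.
Horizontal leg (remainder): 126 × 14, A = 1 764 mm², y = 7 mm, Ī = 28 812 mm⁴.
Centroid: ȳ = ΣA·y / ΣA = 31.1 mm.
Transfer each piece to the centroidal x-axis using Ī + A·d² with d = y − 31.1:
  vertical leg: d = 26.4 mm → contributes +2 896 671 mm⁴
  horizontal leg (remainder): d = -24.1 mm → contributes +1 053 149 mm⁴
Total I = 3 949 821 mm⁴.
For the y-axis: x̄ = 43.6 mm.
Repeating about the centroidal y-axis gives I_y = 6 484 608 mm⁴.
Polar second moment: J = I_x + I_y = 10 434 429 mm⁴.

J ≈ 1.0 × 10⁷ mm⁴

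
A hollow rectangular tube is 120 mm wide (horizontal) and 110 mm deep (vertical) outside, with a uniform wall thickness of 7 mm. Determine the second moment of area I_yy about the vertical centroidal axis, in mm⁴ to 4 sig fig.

Split into non-overlapping primitives; take the origin at the lower-left of the bounding box.
Outer rectangle: 120 × 110, A = 13 200 mm², x = 60 mm, Ī = 15 840 000 mm⁴.
Inner void (subtracted): 106 × 96, A = 10 176 mm², x = 60 mm, Ī = 9 528 128 mm⁴.
By symmetry the centroid is at mid-width, x̄ = 60 mm.
All pieces are centred on the vertical centroidal axis, so I = ΣĪ (holes subtracted) = 6 311 872 mm⁴.

I_yy ≈ 6.312 × 10⁶ mm⁴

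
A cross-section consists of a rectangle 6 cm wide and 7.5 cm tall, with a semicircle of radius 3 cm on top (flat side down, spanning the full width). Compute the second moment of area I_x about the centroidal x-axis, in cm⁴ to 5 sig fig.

Treat the section as a set of non-overlapping primitives; coordinates are from the bounding-box lower-left.
Rectangular body: 6 × 7.5, A = 45 cm², y = 3.75 cm, Ī = 210.9375 cm⁴.
Semicircular cap: semicircle r = 3, A = 14.13717 cm², y = 8.77324 cm, Ī = 8.890314 cm⁴.
Centroid: ȳ = ΣA·y / ΣA = 4.950842 cm.
Transfer each piece to the centroidal x-axis using Ī + A·d² with d = y − 4.950842:
  rectangular body: d = -1.200842 cm → contributes +275.8284 cm⁴
  semicircular cap: d = 3.822398 cm → contributes +215.4446 cm⁴
Total I = 491.273 cm⁴.

I_x ≈ 491.27 cm⁴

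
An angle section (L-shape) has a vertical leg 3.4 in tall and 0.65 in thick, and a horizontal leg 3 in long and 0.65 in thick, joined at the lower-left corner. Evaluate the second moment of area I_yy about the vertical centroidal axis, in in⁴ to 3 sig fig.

I_yy ≈ 2.81 in⁴

Split into non-overlapping primitives; take the origin at the lower-left of the bounding box.
Vertical leg: 0.65 × 3.4, A = 2.21 in², x = 0.325 in, Ī = 0.07781 in⁴.
Horizontal leg (remainder): 2.35 × 0.65, A = 1.5275 in², x = 1.825 in, Ī = 0.70297 in⁴.
Centroid: x̄ = ΣA·x / ΣA = 0.93804 in.
Transfer each piece to the vertical centroidal axis using Ī + A·d² with d = x − 0.93804:
  vertical leg: d = -0.61304 in → contributes +0.90838 in⁴
  horizontal leg (remainder): d = 0.88696 in → contributes +1.9046 in⁴
Total I = 2.813 in⁴.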